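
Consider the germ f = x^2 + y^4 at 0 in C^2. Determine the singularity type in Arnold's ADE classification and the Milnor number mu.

The Hessian of f at 0 is [[2, 0], [0, 0]] with rank 1, so corank 1. A Groebner basis of the Jacobian ideal J(f) in C{x,y} is {y^3, x}; counting standard monomials gives mu = 3. Corank 1: A-series; mu = 3 gives A_3.

Type A_3, Milnor number mu = 3.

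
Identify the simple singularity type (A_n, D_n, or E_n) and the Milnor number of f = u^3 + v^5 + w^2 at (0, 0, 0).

Type E_8, Milnor number mu = 8.

The Hessian of f at 0 is [[0, 0, 0], [0, 0, 0], [0, 0, 2]] with rank 1, so corank 2. A Groebner basis of the Jacobian ideal J(f) in C{u,v,w} is {v^4, u^2, w}; counting standard monomials gives mu = 8. Corank 2; j^3 = u^3 is a perfect cube, so E-series; the 5-jet and mu = 8 give E_8.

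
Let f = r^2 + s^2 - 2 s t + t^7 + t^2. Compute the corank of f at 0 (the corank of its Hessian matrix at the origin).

1

The Hessian at 0 is [[2, -2, 0], [-2, 2, 0], [0, 0, 2]] of rank 2; hence corank 1.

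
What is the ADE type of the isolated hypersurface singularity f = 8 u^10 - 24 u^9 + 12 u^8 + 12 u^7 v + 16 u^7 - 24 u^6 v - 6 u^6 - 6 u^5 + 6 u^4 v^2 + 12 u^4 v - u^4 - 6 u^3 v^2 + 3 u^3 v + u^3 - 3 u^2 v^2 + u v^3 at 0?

E_{7}

The Hessian of f at 0 has rank 0. Corank 2; j^3 = u^3 is a perfect cube, so E-series; the 4-jet and mu = 7 give E_7.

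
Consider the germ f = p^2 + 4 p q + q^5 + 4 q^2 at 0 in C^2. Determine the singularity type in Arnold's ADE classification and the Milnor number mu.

Type A_4, Milnor number mu = 4.

The Hessian of f at 0 has rank 1. Corank 1: A-series; mu = 4 gives A_4.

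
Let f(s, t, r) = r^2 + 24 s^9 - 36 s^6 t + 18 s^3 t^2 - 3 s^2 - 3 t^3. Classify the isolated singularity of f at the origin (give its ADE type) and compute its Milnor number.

Type A2, Milnor number mu = 2.

The Hessian of f at 0 has rank 2. Corank 1: A-series; mu = 2 gives A_2.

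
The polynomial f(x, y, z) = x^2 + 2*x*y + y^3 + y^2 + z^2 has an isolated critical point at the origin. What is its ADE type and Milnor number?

The Hessian of f at 0 has rank 2. Corank 1: A-series; mu = 2 gives A_2.

Type A2, Milnor number mu = 2.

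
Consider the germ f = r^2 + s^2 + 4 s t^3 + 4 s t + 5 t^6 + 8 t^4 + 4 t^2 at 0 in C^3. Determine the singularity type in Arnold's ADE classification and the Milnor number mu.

Type A5, Milnor number mu = 5.

The Hessian of f at 0 has rank 2. Corank 1: A-series; mu = 5 gives A_5.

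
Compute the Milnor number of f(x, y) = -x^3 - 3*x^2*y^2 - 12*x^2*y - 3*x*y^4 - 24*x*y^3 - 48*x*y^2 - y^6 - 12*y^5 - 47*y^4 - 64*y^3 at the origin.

6

The Hessian of f at 0 is [[0, 0], [0, 0]] with rank 0, so corank 2. A Groebner basis of the Jacobian ideal J(f) in C{x,y} is {x^3 + 24*x^2 + 192*x*y + 384*y^2, x^2*y - 4*x^2 - 32*x*y - 64*y^2, x^2/2 + x*y^2 + 4*x*y + 8*y^2, y^3}; counting standard monomials gives mu = 6. Corank 2; j^3 = -(x + 4*y)^3 is a perfect cube, so E-series; the 4-jet and mu = 6 give E_6.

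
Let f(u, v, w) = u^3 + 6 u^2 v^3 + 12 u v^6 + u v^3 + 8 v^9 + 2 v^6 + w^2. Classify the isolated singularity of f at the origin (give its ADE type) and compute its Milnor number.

Type E7, Milnor number mu = 7.

The Hessian of f at 0 has rank 1. Corank 2; j^3 = u^3 is a perfect cube, so E-series; the 4-jet and mu = 7 give E_7.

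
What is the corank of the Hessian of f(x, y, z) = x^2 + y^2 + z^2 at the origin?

Hessian at 0 has rank 3.

0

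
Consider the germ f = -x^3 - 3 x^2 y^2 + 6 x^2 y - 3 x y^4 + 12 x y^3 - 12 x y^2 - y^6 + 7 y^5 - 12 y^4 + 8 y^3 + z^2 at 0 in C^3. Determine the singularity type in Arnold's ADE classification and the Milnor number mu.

Type E8, Milnor number mu = 8.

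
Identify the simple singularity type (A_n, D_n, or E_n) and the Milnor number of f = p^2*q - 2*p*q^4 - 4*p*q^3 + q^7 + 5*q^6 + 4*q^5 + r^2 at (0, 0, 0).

Type D7, Milnor number mu = 7.

The Hessian of f at 0 has rank 1. Corank 2; j^3 = p^2*q has shape L^2 M (L != M), so D-series; mu = 7 gives D_7.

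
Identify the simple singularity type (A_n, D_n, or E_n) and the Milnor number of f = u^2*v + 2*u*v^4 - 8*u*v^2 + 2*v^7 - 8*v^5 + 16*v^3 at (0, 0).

Type D_8, Milnor number mu = 8.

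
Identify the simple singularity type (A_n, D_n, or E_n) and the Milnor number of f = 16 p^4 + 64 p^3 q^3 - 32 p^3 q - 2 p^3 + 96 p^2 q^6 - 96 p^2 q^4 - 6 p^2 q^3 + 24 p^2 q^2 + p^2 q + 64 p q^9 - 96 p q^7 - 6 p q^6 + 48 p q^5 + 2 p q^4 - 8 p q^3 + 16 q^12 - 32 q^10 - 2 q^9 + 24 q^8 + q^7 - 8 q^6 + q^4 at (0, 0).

The Hessian of f at 0 has rank 0. Corank 2; j^3 = -p^2*(2*p - q) has shape L^2 M (L != M), so D-series; mu = 5 gives D_5.

Type D_{5}, Milnor number mu = 5.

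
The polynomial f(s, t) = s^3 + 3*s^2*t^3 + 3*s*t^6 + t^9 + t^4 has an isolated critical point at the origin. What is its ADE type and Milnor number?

Type E_{6}, Milnor number mu = 6.

The Hessian of f at 0 has rank 0. Corank 2; j^3 = s^3 is a perfect cube, so E-series; the 4-jet and mu = 6 give E_6.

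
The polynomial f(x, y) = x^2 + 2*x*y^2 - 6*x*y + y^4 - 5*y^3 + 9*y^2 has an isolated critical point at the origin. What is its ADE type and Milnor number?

Type A_{2}, Milnor number mu = 2.

The Hessian of f at 0 has rank 1. Corank 1: A-series; mu = 2 gives A_2.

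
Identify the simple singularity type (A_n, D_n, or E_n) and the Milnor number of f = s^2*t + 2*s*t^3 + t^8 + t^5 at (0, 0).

Type D_{9}, Milnor number mu = 9.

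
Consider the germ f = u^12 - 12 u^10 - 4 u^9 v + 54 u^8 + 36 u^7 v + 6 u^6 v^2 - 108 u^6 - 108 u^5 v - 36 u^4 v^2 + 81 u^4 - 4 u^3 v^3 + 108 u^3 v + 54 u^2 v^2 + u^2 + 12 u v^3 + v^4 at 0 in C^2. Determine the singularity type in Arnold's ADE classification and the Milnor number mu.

Type A_{3}, Milnor number mu = 3.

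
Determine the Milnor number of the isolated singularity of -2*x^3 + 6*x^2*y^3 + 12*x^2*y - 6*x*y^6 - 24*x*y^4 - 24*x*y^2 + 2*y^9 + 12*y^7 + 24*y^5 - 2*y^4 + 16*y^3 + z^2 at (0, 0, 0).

6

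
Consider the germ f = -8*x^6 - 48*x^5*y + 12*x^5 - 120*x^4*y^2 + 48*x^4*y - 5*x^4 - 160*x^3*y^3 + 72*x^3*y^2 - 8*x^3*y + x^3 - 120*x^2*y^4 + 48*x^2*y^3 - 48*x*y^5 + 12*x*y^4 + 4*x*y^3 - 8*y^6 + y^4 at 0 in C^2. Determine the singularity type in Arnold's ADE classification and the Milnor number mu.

The Hessian of f at 0 has rank 0. Corank 2; j^3 = x^3 is a perfect cube, so E-series; the 4-jet and mu = 6 give E_6.

Type E_6, Milnor number mu = 6.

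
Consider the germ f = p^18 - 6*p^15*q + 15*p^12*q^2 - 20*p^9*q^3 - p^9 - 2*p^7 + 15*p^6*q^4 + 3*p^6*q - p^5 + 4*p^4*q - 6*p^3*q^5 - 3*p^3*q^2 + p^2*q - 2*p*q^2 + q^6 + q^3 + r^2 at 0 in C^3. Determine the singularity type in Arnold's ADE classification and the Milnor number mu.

The Hessian of f at 0 is [[0, 0, 0], [0, 0, 0], [0, 0, 2]] with rank 1, so corank 2. A Groebner basis of the Jacobian ideal J(f) in C{p,q,r} is {p*q + q^4 - q^2, p^3 - p^2/2 + p*q - q^3 - q^2/2, p^2*q - p^2/3 + 2*p*q/3 - q^3 - q^2/3, -p^2/6 + p*q^2 + p*q/3 - q^3 - q^2/6, r}; counting standard monomials gives mu = 7. Corank 2; j^3 = q*(p - q)^2 has shape L^2 M (L != M), so D-series; mu = 7 gives D_7.

Type D7, Milnor number mu = 7.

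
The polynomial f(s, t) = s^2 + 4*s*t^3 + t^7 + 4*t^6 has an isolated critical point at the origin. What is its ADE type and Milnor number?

The Hessian of f at 0 has rank 1. Corank 1: A-series; mu = 6 gives A_6.

Type A_6, Milnor number mu = 6.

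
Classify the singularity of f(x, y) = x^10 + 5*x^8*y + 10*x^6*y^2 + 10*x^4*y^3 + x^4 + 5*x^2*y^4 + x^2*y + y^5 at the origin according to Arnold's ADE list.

The Hessian of f at 0 is [[0, 0], [0, 0]] with rank 0, so corank 2. A Groebner basis of the Jacobian ideal J(f) in C{x,y} is {x^2/5 + y^4, x^3, x*y}; counting standard monomials gives mu = 6. Corank 2; j^3 = x^2*y has shape L^2 M (L != M), so D-series; mu = 6 gives D_6.

D_6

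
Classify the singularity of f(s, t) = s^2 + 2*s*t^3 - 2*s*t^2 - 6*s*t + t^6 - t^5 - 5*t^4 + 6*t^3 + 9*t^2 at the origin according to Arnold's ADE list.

A_4

The Hessian of f at 0 is [[2, -6], [-6, 18]] with rank 1, so corank 1. A Groebner basis of the Jacobian ideal J(f) in C{s,t} is {s + t^3 - t^2 - 3*t, s^2 + 6*s - 15*t^2 - 18*t, s*t + s - 4*t^2 - 3*t}; counting standard monomials gives mu = 4. Corank 1: A-series; mu = 4 gives A_4.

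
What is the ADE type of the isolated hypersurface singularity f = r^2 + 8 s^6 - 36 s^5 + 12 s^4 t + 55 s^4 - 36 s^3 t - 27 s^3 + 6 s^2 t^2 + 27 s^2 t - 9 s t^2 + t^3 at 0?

The Hessian of f at 0 has rank 1. Corank 2; j^3 = -(3*s - t)^3 is a perfect cube, so E-series; the 4-jet and mu = 6 give E_6.

E6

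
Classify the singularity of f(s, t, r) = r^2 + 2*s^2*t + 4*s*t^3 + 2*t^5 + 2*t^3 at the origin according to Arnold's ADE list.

D4

The Hessian of f at 0 has rank 1. Corank 2; j^3 = 2*t*(s^2 + t^2) splits into three distinct lines over C (the quadratic factor has nonzero discriminant), so D_4.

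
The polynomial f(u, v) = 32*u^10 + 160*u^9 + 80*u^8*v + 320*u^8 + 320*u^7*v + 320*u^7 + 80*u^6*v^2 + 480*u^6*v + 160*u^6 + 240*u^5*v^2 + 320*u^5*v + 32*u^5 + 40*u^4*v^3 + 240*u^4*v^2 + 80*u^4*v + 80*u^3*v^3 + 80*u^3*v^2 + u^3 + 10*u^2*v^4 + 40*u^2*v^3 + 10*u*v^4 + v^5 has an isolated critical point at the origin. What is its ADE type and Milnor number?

Type E_8, Milnor number mu = 8.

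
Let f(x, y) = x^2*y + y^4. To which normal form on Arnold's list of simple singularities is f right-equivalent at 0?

D_{5}

The Hessian of f at 0 is [[0, 0], [0, 0]] with rank 0, so corank 2. A Groebner basis of the Jacobian ideal J(f) in C{x,y} is {x^3, x^2/4 + y^3, x*y}; counting standard monomials gives mu = 5. Corank 2; j^3 = x^2*y has shape L^2 M (L != M), so D-series; mu = 5 gives D_5.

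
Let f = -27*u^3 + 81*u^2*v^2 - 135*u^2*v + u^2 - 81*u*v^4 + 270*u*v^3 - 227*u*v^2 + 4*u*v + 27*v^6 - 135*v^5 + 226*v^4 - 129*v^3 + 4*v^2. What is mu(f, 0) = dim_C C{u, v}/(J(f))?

2

The Hessian of f at 0 has rank 1. Corank 1: A-series; mu = 2 gives A_2.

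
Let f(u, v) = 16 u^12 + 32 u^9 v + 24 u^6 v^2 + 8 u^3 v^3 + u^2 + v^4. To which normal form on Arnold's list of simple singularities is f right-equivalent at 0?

A3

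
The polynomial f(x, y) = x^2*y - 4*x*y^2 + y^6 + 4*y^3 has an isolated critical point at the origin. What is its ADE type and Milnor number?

The Hessian of f at 0 is [[0, 0], [0, 0]] with rank 0, so corank 2. A Groebner basis of the Jacobian ideal J(f) in C{x,y} is {x^2/6 + y^5 - 2*y^2/3, x^3 - 8*y^3, x*y - 2*y^2}; counting standard monomials gives mu = 7. Corank 2; j^3 = y*(x - 2*y)^2 has shape L^2 M (L != M), so D-series; mu = 7 gives D_7.

Type D7, Milnor number mu = 7.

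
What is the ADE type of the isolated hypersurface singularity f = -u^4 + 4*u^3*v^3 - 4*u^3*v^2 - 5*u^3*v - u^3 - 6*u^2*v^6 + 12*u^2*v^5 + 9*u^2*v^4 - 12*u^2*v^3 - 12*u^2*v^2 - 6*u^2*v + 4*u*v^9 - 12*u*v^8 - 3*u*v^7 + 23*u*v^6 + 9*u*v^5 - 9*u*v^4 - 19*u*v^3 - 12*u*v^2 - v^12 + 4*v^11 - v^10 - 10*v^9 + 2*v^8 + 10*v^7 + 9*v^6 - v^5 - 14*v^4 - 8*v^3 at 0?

The Hessian of f at 0 is [[0, 0], [0, 0]] with rank 0, so corank 2. A Groebner basis of the Jacobian ideal J(f) in C{u,v} is {3*u^2/2 + 6*u*v + v^4 - v^3/2 + 6*v^2, u^3 - 9*u^2 - 36*u*v + 11*v^3 - 36*v^2, u^2*v + 5*u^2/2 + 10*u*v - 29*v^3/6 + 10*v^2, -u^2/2 + u*v^2 - 2*u*v + 13*v^3/6 - 2*v^2}; counting standard monomials gives mu = 7. Corank 2; j^3 = -(u + 2*v)^3 is a perfect cube, so E-series; the 4-jet and mu = 7 give E_7.

E7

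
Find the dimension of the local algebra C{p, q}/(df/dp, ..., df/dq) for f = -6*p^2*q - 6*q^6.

7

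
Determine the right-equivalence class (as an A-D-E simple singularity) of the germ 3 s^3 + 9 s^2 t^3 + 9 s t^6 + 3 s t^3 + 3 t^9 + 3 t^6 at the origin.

E_{7}

The Hessian of f at 0 has rank 0. Corank 2; j^3 = 3*s^3 is a perfect cube, so E-series; the 4-jet and mu = 7 give E_7.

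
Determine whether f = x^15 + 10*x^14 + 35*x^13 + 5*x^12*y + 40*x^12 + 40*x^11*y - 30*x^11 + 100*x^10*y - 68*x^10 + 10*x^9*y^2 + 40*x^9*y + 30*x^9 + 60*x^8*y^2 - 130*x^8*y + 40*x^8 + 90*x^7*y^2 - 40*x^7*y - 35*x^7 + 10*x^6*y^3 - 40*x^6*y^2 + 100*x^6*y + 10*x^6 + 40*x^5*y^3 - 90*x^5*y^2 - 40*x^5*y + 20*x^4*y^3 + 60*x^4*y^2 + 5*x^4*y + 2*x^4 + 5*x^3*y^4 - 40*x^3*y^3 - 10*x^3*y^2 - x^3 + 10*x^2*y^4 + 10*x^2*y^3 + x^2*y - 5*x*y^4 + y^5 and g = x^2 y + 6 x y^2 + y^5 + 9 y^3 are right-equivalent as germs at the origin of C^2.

The Hessian of f at 0 has rank 0. Corank 2; j^3 = -x^2*(x - y) has shape L^2 M (L != M), so D-series; mu = 6 gives D_6. The Hessian of g at 0 has rank 0. Corank 2; j^3 = y*(x + 3*y)^2 has shape L^2 M (L != M), so D-series; mu = 6 gives D_6. Both have type D_6, hence right-equivalent.

Yes.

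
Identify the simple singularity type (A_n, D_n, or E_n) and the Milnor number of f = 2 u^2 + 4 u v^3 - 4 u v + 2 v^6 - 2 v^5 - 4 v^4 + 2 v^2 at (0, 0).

Type A_4, Milnor number mu = 4.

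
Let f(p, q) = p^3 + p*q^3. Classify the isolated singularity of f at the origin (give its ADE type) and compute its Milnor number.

The Hessian of f at 0 is [[0, 0], [0, 0]] with rank 0, so corank 2. A Groebner basis of the Jacobian ideal J(f) in C{p,q} is {p^3, p*q^2, 3*p^2 + q^3}; counting standard monomials gives mu = 7. Corank 2; j^3 = p^3 is a perfect cube, so E-series; the 4-jet and mu = 7 give E_7.

Type E7, Milnor number mu = 7.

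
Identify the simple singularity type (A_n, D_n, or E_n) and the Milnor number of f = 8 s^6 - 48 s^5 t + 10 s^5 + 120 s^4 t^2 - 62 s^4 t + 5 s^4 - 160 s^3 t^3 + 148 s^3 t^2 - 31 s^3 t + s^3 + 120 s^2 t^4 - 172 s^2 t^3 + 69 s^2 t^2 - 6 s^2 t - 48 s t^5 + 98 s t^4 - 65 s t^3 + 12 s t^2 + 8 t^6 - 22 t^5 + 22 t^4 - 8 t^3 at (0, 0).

Type E7, Milnor number mu = 7.

The Hessian of f at 0 has rank 0. Corank 2; j^3 = (s - 2*t)^3 is a perfect cube, so E-series; the 4-jet and mu = 7 give E_7.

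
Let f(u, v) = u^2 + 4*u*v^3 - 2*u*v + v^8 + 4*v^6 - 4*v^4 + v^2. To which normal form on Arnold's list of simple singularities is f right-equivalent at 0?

The Hessian of f at 0 has rank 1. Corank 1: A-series; mu = 7 gives A_7.

A_{7}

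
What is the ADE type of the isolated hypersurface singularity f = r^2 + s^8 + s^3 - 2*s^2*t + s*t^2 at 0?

The Hessian of f at 0 is [[0, 0, 0], [0, 0, 0], [0, 0, 2]] with rank 1, so corank 2. A Groebner basis of the Jacobian ideal J(f) in C{s,t,r} is {-s*t/8 + t^7 + t^2/8, s*t^2 - t^3, s^2 - s*t, r}; counting standard monomials gives mu = 9. Corank 2; j^3 = s*(s - t)^2 has shape L^2 M (L != M), so D-series; mu = 9 gives D_9.

D_{9}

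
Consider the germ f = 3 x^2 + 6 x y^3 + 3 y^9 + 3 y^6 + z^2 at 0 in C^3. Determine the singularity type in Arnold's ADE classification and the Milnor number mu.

Type A8, Milnor number mu = 8.

The Hessian of f at 0 has rank 2. Corank 1: A-series; mu = 8 gives A_8.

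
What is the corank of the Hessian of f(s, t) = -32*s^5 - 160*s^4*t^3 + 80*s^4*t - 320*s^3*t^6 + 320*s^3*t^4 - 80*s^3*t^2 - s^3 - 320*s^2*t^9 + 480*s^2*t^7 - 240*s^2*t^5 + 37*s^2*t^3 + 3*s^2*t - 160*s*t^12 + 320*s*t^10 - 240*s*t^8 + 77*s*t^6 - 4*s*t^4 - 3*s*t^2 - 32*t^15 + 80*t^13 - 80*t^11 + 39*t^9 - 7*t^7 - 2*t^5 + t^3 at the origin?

Hessian at 0 has rank 0.

2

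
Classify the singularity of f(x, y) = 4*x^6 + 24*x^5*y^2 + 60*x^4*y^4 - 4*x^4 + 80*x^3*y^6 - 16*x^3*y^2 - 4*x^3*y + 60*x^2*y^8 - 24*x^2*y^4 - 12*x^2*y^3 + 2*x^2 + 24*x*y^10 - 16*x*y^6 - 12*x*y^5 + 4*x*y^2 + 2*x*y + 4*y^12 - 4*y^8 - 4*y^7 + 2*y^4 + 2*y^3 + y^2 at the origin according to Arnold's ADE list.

A_{1}

The Hessian of f at 0 has rank 2. Corank 0: nondegenerate Morse point, so A_1.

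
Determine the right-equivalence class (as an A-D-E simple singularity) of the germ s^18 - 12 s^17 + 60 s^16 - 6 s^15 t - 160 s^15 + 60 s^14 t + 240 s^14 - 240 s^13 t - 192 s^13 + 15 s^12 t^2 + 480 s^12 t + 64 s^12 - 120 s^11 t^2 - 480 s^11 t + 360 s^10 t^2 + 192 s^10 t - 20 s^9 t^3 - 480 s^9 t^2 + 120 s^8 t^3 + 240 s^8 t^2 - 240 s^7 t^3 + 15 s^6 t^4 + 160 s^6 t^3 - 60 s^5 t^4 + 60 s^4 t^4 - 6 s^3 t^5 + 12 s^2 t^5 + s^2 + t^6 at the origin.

The Hessian of f at 0 is [[2, 0], [0, 0]] with rank 1, so corank 1. A Groebner basis of the Jacobian ideal J(f) in C{s,t} is {t^5, s}; counting standard monomials gives mu = 5. Corank 1: A-series; mu = 5 gives A_5.

A_{5}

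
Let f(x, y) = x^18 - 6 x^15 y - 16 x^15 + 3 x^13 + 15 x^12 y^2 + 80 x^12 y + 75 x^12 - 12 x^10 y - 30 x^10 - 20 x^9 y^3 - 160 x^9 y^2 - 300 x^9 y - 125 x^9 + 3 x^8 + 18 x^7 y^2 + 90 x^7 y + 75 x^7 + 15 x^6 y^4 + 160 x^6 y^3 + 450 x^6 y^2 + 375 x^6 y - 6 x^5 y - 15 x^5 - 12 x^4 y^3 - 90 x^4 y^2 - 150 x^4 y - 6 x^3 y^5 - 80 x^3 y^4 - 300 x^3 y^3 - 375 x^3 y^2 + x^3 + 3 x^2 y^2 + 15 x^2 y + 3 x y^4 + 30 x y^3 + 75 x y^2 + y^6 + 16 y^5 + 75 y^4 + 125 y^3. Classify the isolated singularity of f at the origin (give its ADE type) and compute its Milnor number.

Type E_8, Milnor number mu = 8.

The Hessian of f at 0 is [[0, 0], [0, 0]] with rank 0, so corank 2. A Groebner basis of the Jacobian ideal J(f) in C{x,y} is {x^2/1250 + x*y^3 + x*y^2/625 + x*y/125 + y^3/125 + y^2/50, y^4, x^3 + 3*x^2/125 - 9369*x*y^2/125 + 6*x*y/25 - 6244*y^3/25 + 3*y^2/5, x^2*y - x^2/625 + 6248*x*y^2/625 - 2*x*y/125 + 3123*y^3/125 - y^2/25}; counting standard monomials gives mu = 8. Corank 2; j^3 = (x + 5*y)^3 is a perfect cube, so E-series; the 5-jet and mu = 8 give E_8.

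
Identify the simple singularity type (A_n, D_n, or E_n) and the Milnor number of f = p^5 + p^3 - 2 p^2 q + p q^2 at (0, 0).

The Hessian of f at 0 has rank 0. Corank 2; j^3 = p*(p - q)^2 has shape L^2 M (L != M), so D-series; mu = 6 gives D_6.

Type D_6, Milnor number mu = 6.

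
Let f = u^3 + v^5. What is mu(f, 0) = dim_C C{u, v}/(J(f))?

The Hessian of f at 0 has rank 0. Corank 2; j^3 = u^3 is a perfect cube, so E-series; the 5-jet and mu = 8 give E_8.

8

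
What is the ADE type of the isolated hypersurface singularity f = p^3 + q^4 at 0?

The Hessian of f at 0 is [[0, 0], [0, 0]] with rank 0, so corank 2. A Groebner basis of the Jacobian ideal J(f) in C{p,q} is {q^3, p^2}; counting standard monomials gives mu = 6. Corank 2; j^3 = p^3 is a perfect cube, so E-series; the 4-jet and mu = 6 give E_6.

E_{6}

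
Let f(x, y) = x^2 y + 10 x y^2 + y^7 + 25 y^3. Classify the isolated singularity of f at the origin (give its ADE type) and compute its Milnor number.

The Hessian of f at 0 is [[0, 0], [0, 0]] with rank 0, so corank 2. A Groebner basis of the Jacobian ideal J(f) in C{x,y} is {x^2/7 + y^6 - 25*y^2/7, x^3 + 125*y^3, x*y + 5*y^2}; counting standard monomials gives mu = 8. Corank 2; j^3 = y*(x + 5*y)^2 has shape L^2 M (L != M), so D-series; mu = 8 gives D_8.

Type D8, Milnor number mu = 8.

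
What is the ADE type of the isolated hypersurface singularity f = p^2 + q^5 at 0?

A_4

The Hessian of f at 0 is [[2, 0], [0, 0]] with rank 1, so corank 1. A Groebner basis of the Jacobian ideal J(f) in C{p,q} is {q^4, p}; counting standard monomials gives mu = 4. Corank 1: A-series; mu = 4 gives A_4.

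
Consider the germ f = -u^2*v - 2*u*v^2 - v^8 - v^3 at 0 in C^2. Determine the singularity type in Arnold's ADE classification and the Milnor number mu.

The Hessian of f at 0 is [[0, 0], [0, 0]] with rank 0, so corank 2. A Groebner basis of the Jacobian ideal J(f) in C{u,v} is {u^2/8 + v^7 - v^2/8, u^3 + v^3, u*v + v^2}; counting standard monomials gives mu = 9. Corank 2; j^3 = -v*(u + v)^2 has shape L^2 M (L != M), so D-series; mu = 9 gives D_9.

Type D_{9}, Milnor number mu = 9.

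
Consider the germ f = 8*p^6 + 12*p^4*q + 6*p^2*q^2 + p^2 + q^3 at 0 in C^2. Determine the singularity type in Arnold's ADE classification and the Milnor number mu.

The Hessian of f at 0 is [[2, 0], [0, 0]] with rank 1, so corank 1. A Groebner basis of the Jacobian ideal J(f) in C{p,q} is {q^2, p}; counting standard monomials gives mu = 2. Corank 1: A-series; mu = 2 gives A_2.

Type A_2, Milnor number mu = 2.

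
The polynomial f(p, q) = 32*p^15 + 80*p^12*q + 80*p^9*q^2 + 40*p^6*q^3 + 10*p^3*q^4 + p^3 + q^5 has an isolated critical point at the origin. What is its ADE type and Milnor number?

Type E8, Milnor number mu = 8.

The Hessian of f at 0 has rank 0. Corank 2; j^3 = p^3 is a perfect cube, so E-series; the 5-jet and mu = 8 give E_8.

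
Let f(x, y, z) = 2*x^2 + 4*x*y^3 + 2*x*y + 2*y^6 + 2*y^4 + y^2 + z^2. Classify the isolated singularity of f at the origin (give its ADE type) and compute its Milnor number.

Type A_1, Milnor number mu = 1.

The Hessian of f at 0 has rank 3. Corank 0: nondegenerate Morse point, so A_1.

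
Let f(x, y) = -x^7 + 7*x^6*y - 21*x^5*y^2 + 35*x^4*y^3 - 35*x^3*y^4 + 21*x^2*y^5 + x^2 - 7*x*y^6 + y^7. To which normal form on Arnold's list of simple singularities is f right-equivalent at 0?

The Hessian of f at 0 is [[2, 0], [0, 0]] with rank 1, so corank 1. A Groebner basis of the Jacobian ideal J(f) in C{x,y} is {y^6, x}; counting standard monomials gives mu = 6. Corank 1: A-series; mu = 6 gives A_6.

A6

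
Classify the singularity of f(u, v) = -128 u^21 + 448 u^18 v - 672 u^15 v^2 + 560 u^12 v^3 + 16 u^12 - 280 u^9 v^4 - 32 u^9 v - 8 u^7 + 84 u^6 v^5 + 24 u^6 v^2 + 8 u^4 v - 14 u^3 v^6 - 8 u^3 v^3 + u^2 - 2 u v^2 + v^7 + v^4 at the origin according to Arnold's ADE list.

A6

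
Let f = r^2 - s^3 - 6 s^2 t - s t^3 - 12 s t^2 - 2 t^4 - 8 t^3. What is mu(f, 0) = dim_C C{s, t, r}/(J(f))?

The Hessian of f at 0 has rank 1. Corank 2; j^3 = -(s + 2*t)^3 is a perfect cube, so E-series; the 4-jet and mu = 7 give E_7.

7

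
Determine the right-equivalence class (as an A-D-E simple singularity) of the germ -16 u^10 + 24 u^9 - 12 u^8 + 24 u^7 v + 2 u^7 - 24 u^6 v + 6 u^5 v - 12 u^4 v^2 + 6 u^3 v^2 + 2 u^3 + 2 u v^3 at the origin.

The Hessian of f at 0 has rank 0. Corank 2; j^3 = 2*u^3 is a perfect cube, so E-series; the 4-jet and mu = 7 give E_7.

E7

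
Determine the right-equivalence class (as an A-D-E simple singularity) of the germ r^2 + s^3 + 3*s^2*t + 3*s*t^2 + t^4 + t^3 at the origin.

The Hessian of f at 0 has rank 1. Corank 2; j^3 = (s + t)^3 is a perfect cube, so E-series; the 4-jet and mu = 6 give E_6.

E_{6}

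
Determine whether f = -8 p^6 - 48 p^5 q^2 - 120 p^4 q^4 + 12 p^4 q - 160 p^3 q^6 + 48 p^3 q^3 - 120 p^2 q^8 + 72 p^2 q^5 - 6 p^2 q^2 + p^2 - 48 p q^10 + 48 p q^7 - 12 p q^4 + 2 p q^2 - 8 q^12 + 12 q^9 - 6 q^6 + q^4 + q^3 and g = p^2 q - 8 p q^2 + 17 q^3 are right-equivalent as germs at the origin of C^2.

No.

The Hessian of f at 0 has rank 1. Corank 1: A-series; mu = 2 gives A_2. The Hessian of g at 0 has rank 0. Corank 2; j^3 = q*(p^2 - 8*p*q + 17*q^2) splits into three distinct lines over C (the quadratic factor has nonzero discriminant), so D_4. f is A_2 but g is D_4, hence not right-equivalent.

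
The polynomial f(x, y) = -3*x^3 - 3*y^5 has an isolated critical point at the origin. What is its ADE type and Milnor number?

Type E_{8}, Milnor number mu = 8.

The Hessian of f at 0 is [[0, 0], [0, 0]] with rank 0, so corank 2. A Groebner basis of the Jacobian ideal J(f) in C{x,y} is {y^4, x^2}; counting standard monomials gives mu = 8. Corank 2; j^3 = -3*x^3 is a perfect cube, so E-series; the 5-jet and mu = 8 give E_8.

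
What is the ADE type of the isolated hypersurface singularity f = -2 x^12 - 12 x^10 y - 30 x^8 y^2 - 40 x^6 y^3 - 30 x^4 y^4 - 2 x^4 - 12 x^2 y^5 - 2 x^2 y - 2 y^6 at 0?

D_{7}

The Hessian of f at 0 has rank 0. Corank 2; j^3 = -2*x^2*y has shape L^2 M (L != M), so D-series; mu = 7 gives D_7.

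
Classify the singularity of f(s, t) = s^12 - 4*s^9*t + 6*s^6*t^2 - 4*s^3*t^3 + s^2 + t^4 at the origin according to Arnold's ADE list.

The Hessian of f at 0 is [[2, 0], [0, 0]] with rank 1, so corank 1. A Groebner basis of the Jacobian ideal J(f) in C{s,t} is {t^3, s}; counting standard monomials gives mu = 3. Corank 1: A-series; mu = 3 gives A_3.

A_{3}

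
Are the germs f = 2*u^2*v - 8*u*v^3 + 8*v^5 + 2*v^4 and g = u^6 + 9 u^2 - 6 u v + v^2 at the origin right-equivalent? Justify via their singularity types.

No.

The Hessian of f at 0 has rank 0. Corank 2; j^3 = 2*u^2*v has shape L^2 M (L != M), so D-series; mu = 5 gives D_5. The Hessian of g at 0 has rank 1. Corank 1: A-series; mu = 5 gives A_5. f is D_5 but g is A_5, hence not right-equivalent.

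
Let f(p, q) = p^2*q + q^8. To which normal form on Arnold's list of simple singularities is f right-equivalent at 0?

D9

The Hessian of f at 0 has rank 0. Corank 2; j^3 = p^2*q has shape L^2 M (L != M), so D-series; mu = 9 gives D_9.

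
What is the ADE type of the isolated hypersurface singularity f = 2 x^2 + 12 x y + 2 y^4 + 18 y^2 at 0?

The Hessian of f at 0 is [[4, 12], [12, 36]] with rank 1, so corank 1. A Groebner basis of the Jacobian ideal J(f) in C{x,y} is {y^3, x + 3*y}; counting standard monomials gives mu = 3. Corank 1: A-series; mu = 3 gives A_3.

A_{3}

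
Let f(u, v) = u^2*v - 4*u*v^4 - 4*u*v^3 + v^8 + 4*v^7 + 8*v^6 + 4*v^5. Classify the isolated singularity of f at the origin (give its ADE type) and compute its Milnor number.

Type D_9, Milnor number mu = 9.

The Hessian of f at 0 has rank 0. Corank 2; j^3 = u^2*v has shape L^2 M (L != M), so D-series; mu = 9 gives D_9.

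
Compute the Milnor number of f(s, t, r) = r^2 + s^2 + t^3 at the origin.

2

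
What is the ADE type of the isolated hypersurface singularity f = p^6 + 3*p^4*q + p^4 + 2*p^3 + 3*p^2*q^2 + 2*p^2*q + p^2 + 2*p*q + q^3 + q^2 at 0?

The Hessian of f at 0 is [[2, 2], [2, 2]] with rank 1, so corank 1. A Groebner basis of the Jacobian ideal J(f) in C{p,q} is {q^2, p + q}; counting standard monomials gives mu = 2. Corank 1: A-series; mu = 2 gives A_2.

A2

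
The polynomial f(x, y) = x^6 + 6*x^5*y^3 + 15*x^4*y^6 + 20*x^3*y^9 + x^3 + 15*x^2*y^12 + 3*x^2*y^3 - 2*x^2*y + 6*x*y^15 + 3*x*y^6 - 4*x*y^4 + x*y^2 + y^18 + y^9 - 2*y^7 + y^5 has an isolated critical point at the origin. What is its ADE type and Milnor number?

Type D_7, Milnor number mu = 7.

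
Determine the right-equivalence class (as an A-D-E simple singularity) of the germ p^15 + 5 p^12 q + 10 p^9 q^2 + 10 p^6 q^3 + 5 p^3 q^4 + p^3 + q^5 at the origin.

E_8

The Hessian of f at 0 is [[0, 0], [0, 0]] with rank 0, so corank 2. A Groebner basis of the Jacobian ideal J(f) in C{p,q} is {q^4, p^2}; counting standard monomials gives mu = 8. Corank 2; j^3 = p^3 is a perfect cube, so E-series; the 5-jet and mu = 8 give E_8.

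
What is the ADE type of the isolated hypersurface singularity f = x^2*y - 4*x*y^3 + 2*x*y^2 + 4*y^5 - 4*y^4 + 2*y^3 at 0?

D4

The Hessian of f at 0 is [[0, 0], [0, 0]] with rank 0, so corank 2. A Groebner basis of the Jacobian ideal J(f) in C{x,y} is {y^3, x^2 + 2*y^2, x*y + y^2}; counting standard monomials gives mu = 4. Corank 2; j^3 = y*(x^2 + 2*x*y + 2*y^2) splits into three distinct lines over C (the quadratic factor has nonzero discriminant), so D_4.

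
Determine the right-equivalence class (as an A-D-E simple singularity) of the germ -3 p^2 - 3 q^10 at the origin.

A9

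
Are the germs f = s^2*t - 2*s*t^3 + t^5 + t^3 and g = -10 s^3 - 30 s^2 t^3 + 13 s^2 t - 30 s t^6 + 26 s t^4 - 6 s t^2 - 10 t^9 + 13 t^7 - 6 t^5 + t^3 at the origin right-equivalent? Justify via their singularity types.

Yes.

The Hessian of f at 0 is [[0, 0], [0, 0]] with rank 0, so corank 2. A Groebner basis of the Jacobian ideal J(f) in C{s,t} is {t^3, s^2 + 3*t^2, s*t}; counting standard monomials gives mu = 4. Corank 2; j^3 = t*(s^2 + t^2) splits into three distinct lines over C (the quadratic factor has nonzero discriminant), so D_4. The Hessian of g at 0 is [[0, 0], [0, 0]] with rank 0, so corank 2. A Groebner basis of the Jacobian ideal J(g) in C{s,t} is {t^3, s^2 - 3*t^2/11, s*t - 6*t^2/11}; counting standard monomials gives mu = 4. Corank 2; j^3 = -(2*s - t)*(5*s^2 - 4*s*t + t^2) splits into three distinct lines over C (the quadratic factor has nonzero discriminant), so D_4. Both have type D_4, hence right-equivalent.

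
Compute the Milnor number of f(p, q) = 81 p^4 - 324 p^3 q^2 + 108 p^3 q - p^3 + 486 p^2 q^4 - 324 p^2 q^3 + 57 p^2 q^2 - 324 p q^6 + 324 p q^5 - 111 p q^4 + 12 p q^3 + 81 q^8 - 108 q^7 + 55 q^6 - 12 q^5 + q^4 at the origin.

The Hessian of f at 0 is [[0, 0], [0, 0]] with rank 0, so corank 2. A Groebner basis of the Jacobian ideal J(f) in C{p,q} is {p^3, p^2*q, -p^2/2 + p*q^2, 9*p^2/2 + q^3}; counting standard monomials gives mu = 6. Corank 2; j^3 = -p^3 is a perfect cube, so E-series; the 4-jet and mu = 6 give E_6.

6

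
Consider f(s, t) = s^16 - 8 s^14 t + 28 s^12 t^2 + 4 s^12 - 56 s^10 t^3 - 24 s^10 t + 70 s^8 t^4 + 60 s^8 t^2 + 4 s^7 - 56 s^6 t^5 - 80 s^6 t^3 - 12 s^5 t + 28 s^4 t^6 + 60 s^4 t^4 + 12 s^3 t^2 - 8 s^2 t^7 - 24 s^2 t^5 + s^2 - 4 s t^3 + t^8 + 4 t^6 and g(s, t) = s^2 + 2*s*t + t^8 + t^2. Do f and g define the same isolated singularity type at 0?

Yes.

The Hessian of f at 0 has rank 1. Corank 1: A-series; mu = 7 gives A_7. The Hessian of g at 0 has rank 1. Corank 1: A-series; mu = 7 gives A_7. Both have type A_7, hence right-equivalent.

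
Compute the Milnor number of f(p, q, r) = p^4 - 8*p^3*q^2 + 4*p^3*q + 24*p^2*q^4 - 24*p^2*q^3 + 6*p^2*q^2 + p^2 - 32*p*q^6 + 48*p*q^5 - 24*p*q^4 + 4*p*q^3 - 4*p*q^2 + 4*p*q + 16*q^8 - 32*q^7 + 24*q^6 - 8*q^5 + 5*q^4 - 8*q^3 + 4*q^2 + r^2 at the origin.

The Hessian of f at 0 has rank 2. Corank 1: A-series; mu = 3 gives A_3.

3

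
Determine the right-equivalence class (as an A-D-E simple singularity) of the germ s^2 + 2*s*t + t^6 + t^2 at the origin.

A_5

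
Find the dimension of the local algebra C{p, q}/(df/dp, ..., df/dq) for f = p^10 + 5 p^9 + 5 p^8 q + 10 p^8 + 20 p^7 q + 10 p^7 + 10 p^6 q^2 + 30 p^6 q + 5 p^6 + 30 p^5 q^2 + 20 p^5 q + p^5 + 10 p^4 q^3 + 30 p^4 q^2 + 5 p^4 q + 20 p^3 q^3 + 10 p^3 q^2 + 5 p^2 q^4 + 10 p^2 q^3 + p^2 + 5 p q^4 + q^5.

4

The Hessian of f at 0 has rank 1. Corank 1: A-series; mu = 4 gives A_4.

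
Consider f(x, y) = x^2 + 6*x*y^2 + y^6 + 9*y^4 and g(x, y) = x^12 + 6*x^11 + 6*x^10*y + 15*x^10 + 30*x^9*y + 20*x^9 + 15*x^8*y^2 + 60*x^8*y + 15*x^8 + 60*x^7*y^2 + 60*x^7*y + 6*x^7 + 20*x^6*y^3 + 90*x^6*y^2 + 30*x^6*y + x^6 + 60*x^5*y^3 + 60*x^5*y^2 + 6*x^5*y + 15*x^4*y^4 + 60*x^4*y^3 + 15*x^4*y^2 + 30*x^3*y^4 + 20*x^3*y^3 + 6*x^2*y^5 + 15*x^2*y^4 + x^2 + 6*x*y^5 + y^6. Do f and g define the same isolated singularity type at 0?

Yes.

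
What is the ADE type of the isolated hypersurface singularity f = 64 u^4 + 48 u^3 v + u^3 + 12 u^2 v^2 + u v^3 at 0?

The Hessian of f at 0 has rank 0. Corank 2; j^3 = u^3 is a perfect cube, so E-series; the 4-jet and mu = 7 give E_7.

E7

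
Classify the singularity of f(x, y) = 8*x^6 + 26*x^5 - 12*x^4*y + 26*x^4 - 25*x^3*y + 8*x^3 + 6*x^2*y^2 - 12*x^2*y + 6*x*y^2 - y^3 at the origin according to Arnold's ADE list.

E_{7}

The Hessian of f at 0 has rank 0. Corank 2; j^3 = (2*x - y)^3 is a perfect cube, so E-series; the 4-jet and mu = 7 give E_7.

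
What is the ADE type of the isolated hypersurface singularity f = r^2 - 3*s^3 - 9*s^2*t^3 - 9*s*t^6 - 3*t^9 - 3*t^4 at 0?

The Hessian of f at 0 has rank 1. Corank 2; j^3 = -3*s^3 is a perfect cube, so E-series; the 4-jet and mu = 6 give E_6.

E_{6}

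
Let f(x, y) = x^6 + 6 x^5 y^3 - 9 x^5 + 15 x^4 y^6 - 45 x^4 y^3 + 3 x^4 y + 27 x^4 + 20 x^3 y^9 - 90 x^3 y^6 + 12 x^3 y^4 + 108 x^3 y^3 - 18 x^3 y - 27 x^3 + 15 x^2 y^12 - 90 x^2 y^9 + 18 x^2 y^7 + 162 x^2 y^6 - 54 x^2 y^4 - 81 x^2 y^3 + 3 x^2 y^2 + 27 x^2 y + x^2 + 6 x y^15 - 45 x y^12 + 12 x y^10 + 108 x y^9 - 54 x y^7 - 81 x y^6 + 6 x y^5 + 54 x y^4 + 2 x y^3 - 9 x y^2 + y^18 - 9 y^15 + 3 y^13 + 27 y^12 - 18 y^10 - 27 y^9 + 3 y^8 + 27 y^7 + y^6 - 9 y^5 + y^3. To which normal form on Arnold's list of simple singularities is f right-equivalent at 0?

A2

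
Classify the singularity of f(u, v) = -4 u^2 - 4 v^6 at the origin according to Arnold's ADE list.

A_5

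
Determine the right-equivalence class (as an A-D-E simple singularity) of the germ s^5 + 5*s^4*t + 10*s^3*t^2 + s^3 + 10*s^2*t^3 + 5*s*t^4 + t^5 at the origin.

The Hessian of f at 0 has rank 0. Corank 2; j^3 = s^3 is a perfect cube, so E-series; the 5-jet and mu = 8 give E_8.

E_8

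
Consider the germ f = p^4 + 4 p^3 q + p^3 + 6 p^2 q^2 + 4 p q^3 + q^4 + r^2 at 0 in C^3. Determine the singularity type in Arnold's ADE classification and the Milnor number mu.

The Hessian of f at 0 has rank 1. Corank 2; j^3 = p^3 is a perfect cube, so E-series; the 4-jet and mu = 6 give E_6.

Type E_6, Milnor number mu = 6.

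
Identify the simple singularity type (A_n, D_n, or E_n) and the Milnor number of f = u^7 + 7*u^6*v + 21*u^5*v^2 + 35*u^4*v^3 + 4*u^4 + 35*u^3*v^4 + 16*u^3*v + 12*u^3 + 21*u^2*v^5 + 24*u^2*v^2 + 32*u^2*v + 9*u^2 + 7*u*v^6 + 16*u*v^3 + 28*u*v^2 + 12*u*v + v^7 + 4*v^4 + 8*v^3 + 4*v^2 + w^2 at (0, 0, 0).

Type A_{6}, Milnor number mu = 6.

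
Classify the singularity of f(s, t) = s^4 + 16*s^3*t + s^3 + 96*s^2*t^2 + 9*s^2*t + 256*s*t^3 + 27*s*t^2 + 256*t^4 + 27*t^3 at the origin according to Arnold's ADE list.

E_6

The Hessian of f at 0 has rank 0. Corank 2; j^3 = (s + 3*t)^3 is a perfect cube, so E-series; the 4-jet and mu = 6 give E_6.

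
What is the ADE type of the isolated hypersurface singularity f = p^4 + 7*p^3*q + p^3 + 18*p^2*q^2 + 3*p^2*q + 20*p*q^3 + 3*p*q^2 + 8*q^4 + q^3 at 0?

The Hessian of f at 0 has rank 0. Corank 2; j^3 = (p + q)^3 is a perfect cube, so E-series; the 4-jet and mu = 7 give E_7.

E_{7}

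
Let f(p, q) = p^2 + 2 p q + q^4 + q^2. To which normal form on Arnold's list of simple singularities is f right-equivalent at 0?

A3

The Hessian of f at 0 has rank 1. Corank 1: A-series; mu = 3 gives A_3.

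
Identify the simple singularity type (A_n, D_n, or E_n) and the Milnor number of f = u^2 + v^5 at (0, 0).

Type A4, Milnor number mu = 4.

The Hessian of f at 0 has rank 1. Corank 1: A-series; mu = 4 gives A_4.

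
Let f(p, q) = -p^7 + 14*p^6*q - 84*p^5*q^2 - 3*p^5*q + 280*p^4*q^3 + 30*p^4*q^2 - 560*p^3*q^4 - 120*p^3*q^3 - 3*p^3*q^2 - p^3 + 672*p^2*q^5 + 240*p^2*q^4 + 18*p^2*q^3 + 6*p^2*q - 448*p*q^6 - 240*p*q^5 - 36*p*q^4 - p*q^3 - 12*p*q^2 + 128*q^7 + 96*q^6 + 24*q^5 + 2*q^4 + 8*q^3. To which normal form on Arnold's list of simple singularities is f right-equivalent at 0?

The Hessian of f at 0 has rank 0. Corank 2; j^3 = -(p - 2*q)^3 is a perfect cube, so E-series; the 4-jet and mu = 7 give E_7.

E_7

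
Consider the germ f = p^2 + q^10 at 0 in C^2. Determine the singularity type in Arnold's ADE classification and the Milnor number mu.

Type A_9, Milnor number mu = 9.

The Hessian of f at 0 has rank 1. Corank 1: A-series; mu = 9 gives A_9.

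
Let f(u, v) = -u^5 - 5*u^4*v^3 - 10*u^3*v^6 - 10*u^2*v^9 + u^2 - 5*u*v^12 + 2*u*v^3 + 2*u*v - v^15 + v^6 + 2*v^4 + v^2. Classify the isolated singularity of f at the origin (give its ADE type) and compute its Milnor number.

The Hessian of f at 0 has rank 1. Corank 1: A-series; mu = 4 gives A_4.

Type A_{4}, Milnor number mu = 4.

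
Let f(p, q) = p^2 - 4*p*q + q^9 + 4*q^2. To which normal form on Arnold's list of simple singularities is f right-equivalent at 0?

The Hessian of f at 0 is [[2, -4], [-4, 8]] with rank 1, so corank 1. A Groebner basis of the Jacobian ideal J(f) in C{p,q} is {q^8, p - 2*q}; counting standard monomials gives mu = 8. Corank 1: A-series; mu = 8 gives A_8.

A8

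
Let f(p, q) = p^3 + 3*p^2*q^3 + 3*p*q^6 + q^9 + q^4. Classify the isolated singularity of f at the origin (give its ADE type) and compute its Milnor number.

The Hessian of f at 0 has rank 0. Corank 2; j^3 = p^3 is a perfect cube, so E-series; the 4-jet and mu = 6 give E_6.

Type E_6, Milnor number mu = 6.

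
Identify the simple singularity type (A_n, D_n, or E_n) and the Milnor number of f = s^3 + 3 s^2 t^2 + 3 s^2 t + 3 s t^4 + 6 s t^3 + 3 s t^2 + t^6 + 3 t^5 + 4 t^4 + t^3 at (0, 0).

Type E6, Milnor number mu = 6.

The Hessian of f at 0 is [[0, 0], [0, 0]] with rank 0, so corank 2. A Groebner basis of the Jacobian ideal J(f) in C{s,t} is {s^3 + 3*s^2/2 + 3*s*t + 3*t^2/2, s^2*t - s^2 - 2*s*t - t^2, s^2/2 + s*t^2 + s*t + t^2/2, t^3}; counting standard monomials gives mu = 6. Corank 2; j^3 = (s + t)^3 is a perfect cube, so E-series; the 4-jet and mu = 6 give E_6.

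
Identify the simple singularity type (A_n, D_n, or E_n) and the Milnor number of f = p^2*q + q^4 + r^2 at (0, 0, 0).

Type D5, Milnor number mu = 5.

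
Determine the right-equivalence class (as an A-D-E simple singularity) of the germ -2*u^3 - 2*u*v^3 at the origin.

E_{7}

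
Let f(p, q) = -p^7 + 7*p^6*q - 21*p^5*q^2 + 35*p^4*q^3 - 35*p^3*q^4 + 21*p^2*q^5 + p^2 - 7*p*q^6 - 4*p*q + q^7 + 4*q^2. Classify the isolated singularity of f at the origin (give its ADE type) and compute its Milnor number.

The Hessian of f at 0 has rank 1. Corank 1: A-series; mu = 6 gives A_6.

Type A_6, Milnor number mu = 6.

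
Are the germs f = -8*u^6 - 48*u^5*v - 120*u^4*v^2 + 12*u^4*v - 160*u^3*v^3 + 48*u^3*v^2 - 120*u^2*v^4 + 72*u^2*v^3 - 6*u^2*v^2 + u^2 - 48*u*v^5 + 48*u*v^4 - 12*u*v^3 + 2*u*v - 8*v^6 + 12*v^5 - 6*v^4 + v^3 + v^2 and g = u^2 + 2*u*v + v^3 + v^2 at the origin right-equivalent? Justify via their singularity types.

Yes.

The Hessian of f at 0 has rank 1. Corank 1: A-series; mu = 2 gives A_2. The Hessian of g at 0 has rank 1. Corank 1: A-series; mu = 2 gives A_2. Both have type A_2, hence right-equivalent.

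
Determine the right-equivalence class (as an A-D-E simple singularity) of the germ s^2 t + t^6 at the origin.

D_7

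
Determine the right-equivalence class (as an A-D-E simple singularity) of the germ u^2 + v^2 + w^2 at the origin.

A_{1}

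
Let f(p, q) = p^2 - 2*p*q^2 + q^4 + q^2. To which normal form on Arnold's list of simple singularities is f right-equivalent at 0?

A1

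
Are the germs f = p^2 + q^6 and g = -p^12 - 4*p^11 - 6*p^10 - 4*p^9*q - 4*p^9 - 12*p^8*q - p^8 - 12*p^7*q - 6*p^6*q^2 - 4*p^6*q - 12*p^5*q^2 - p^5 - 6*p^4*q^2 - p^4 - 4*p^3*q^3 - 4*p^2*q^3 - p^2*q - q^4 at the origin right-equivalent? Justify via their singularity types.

No.

The Hessian of f at 0 is [[2, 0], [0, 0]] with rank 1, so corank 1. A Groebner basis of the Jacobian ideal J(f) in C{p,q} is {q^5, p}; counting standard monomials gives mu = 5. Corank 1: A-series; mu = 5 gives A_5. The Hessian of g at 0 is [[0, 0], [0, 0]] with rank 0, so corank 2. A Groebner basis of the Jacobian ideal J(g) in C{p,q} is {p^3, p^2/4 + q^3, p*q}; counting standard monomials gives mu = 5. Corank 2; j^3 = -p^2*q has shape L^2 M (L != M), so D-series; mu = 5 gives D_5. f is A_5 but g is D_5, hence not right-equivalent.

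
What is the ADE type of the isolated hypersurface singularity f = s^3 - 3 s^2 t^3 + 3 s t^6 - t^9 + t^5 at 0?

The Hessian of f at 0 is [[0, 0], [0, 0]] with rank 0, so corank 2. A Groebner basis of the Jacobian ideal J(f) in C{s,t} is {-s^2/2 + s*t^3, t^4, s^3, s^2*t}; counting standard monomials gives mu = 8. Corank 2; j^3 = s^3 is a perfect cube, so E-series; the 5-jet and mu = 8 give E_8.

E_{8}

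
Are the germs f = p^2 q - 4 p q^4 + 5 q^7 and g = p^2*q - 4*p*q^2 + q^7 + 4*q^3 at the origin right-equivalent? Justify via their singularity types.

The Hessian of f at 0 is [[0, 0], [0, 0]] with rank 0, so corank 2. A Groebner basis of the Jacobian ideal J(f) in C{p,q} is {2*p^2/3 + p*q^3, -p*q/2 + q^4, p^3, p^2*q}; counting standard monomials gives mu = 8. Corank 2; j^3 = p^2*q has shape L^2 M (L != M), so D-series; mu = 8 gives D_8. The Hessian of g at 0 is [[0, 0], [0, 0]] with rank 0, so corank 2. A Groebner basis of the Jacobian ideal J(g) in C{p,q} is {p^2/7 + q^6 - 4*q^2/7, p^3 - 8*q^3, p*q - 2*q^2}; counting standard monomials gives mu = 8. Corank 2; j^3 = q*(p - 2*q)^2 has shape L^2 M (L != M), so D-series; mu = 8 gives D_8. Both have type D_8, hence right-equivalent.

Yes.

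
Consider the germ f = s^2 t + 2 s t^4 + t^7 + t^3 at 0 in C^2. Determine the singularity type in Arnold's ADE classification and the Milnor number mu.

The Hessian of f at 0 has rank 0. Corank 2; j^3 = t*(s^2 + t^2) splits into three distinct lines over C (the quadratic factor has nonzero discriminant), so D_4.

Type D_4, Milnor number mu = 4.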